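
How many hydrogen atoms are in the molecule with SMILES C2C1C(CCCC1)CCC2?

18

Hydrogens are implicit in SMILES; fill each atom to its normal valence:
  8 × C: 2 H each → 16
  2 × C: 1 H each → 2
  Total hydrogens = 18.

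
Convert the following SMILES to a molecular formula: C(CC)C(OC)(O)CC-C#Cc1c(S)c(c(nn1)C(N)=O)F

Heavy atoms from the SMILES: 14 C, 1 F, 3 N, 3 O, 1 S.
Implicit hydrogens by atom environment:
  4 × C: 2 H each → 8
  4 × C (aromatic): no H
  4 × C: no H
  2 × C: 3 H each → 6
  2 × N (aromatic): no H
  2 × O: no H
  1 × F: no H
  1 × N: 2 H
  1 × O: 1 H
  1 × S: 1 H
  Total hydrogens = 18.
Molecular formula: C14H18FN3O3S

C14H18FN3O3S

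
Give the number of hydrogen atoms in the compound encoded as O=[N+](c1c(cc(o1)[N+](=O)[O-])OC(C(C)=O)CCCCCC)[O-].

Hydrogens are implicit in SMILES; fill each atom to its normal valence:
  5 × C: 2 H each → 10
  4 × O: no H
  3 × C (aromatic): no H
  2 × C: 3 H each → 6
  2 × N (charge +1): no H
  2 × O (charge -1): no H
  1 × C (aromatic): 1 H
  1 × C: 1 H
  1 × C: no H
  1 × O (aromatic): no H
  Total hydrogens = 18.

18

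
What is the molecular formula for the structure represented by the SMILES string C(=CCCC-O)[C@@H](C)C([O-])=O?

C8H13O3-

Heavy atoms from the SMILES: 8 C, 3 O.
Implicit hydrogens by atom environment:
  3 × C: 2 H each → 6
  3 × C: 1 H each → 3
  1 × C: 3 H
  1 × C: no H
  1 × O: 1 H
  1 × O: no H
  1 × O (charge -1): no H
  Total hydrogens = 13.
Net charge -1.
Molecular formula: C8H13O3-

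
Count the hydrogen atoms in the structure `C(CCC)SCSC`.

14

Hydrogens are implicit in SMILES; fill each atom to its normal valence:
  4 × C: 2 H each → 8
  2 × C: 3 H each → 6
  2 × S: no H
  Total hydrogens = 14.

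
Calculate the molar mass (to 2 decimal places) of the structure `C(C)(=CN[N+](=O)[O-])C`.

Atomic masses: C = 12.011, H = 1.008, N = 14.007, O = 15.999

Molecular formula: C4H8N2O2.
M = 4×12.011 + 8×1.008 + 2×14.007 + 2×15.999 = 116.12 g/mol.

116.12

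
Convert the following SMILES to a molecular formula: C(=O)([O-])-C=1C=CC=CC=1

Heavy atoms from the SMILES: 7 C, 2 O.
Implicit hydrogens by atom environment:
  5 × C (aromatic): 1 H each → 5
  1 × C (aromatic): no H
  1 × C: no H
  1 × O: no H
  1 × O (charge -1): no H
  Total hydrogens = 5.
Net charge -1.
Molecular formula: C7H5O2-

C7H5O2-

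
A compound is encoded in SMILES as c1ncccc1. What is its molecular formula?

C5H5N

Heavy atoms from the SMILES: 5 C, 1 N.
Implicit hydrogens by atom environment:
  5 × C (aromatic): 1 H each → 5
  1 × N (aromatic): no H
  Total hydrogens = 5.
Molecular formula: C5H5N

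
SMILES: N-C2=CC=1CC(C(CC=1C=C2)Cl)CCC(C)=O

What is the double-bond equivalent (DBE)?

6

Molecular formula from the SMILES: C14H18ClNO.
DoU = (2C + 2 + N − H − X)/2 = (2·14 + 2 + 1 − 18 − 1)/2 = 12/2 = 6.
(Structurally: 2 ring(s) + 4 π bond(s) = 6.)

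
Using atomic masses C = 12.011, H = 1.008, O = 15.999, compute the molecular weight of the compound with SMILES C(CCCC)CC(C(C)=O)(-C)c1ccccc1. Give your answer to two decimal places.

Molecular formula: C16H24O.
M = 16×12.011 + 24×1.008 + 1×15.999 = 232.37 g/mol.

232.37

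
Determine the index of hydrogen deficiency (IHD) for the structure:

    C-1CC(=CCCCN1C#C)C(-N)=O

Molecular formula from the SMILES: C10H14N2O.
DoU = (2C + 2 + N − H − X)/2 = (2·10 + 2 + 2 − 14 − 0)/2 = 10/2 = 5.
(Structurally: 1 ring(s) + 4 π bond(s) = 5.)

5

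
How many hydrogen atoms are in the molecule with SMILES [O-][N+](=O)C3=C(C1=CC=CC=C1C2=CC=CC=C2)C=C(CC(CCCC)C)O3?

25

Hydrogens are implicit in SMILES; fill each atom to its normal valence:
  10 × C (aromatic): 1 H each → 10
  6 × C (aromatic): no H
  4 × C: 2 H each → 8
  2 × C: 3 H each → 6
  1 × C: 1 H
  1 × N (charge +1): no H
  1 × O (aromatic): no H
  1 × O: no H
  1 × O (charge -1): no H
  Total hydrogens = 25.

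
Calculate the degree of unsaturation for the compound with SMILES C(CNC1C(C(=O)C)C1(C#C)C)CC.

Molecular formula from the SMILES: C12H19NO.
DoU = (2C + 2 + N − H − X)/2 = (2·12 + 2 + 1 − 19 − 0)/2 = 8/2 = 4.
(Structurally: 1 ring(s) + 3 π bond(s) = 4.)

4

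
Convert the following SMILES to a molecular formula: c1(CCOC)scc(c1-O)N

C7H11NO2S

Heavy atoms from the SMILES: 7 C, 1 N, 2 O, 1 S.
Implicit hydrogens by atom environment:
  3 × C (aromatic): no H
  2 × C: 2 H each → 4
  1 × C: 3 H
  1 × C (aromatic): 1 H
  1 × N: 2 H
  1 × O: 1 H
  1 × O: no H
  1 × S (aromatic): no H
  Total hydrogens = 11.
Molecular formula: C7H11NO2S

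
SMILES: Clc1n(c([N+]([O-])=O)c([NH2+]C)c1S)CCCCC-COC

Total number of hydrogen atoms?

21

Hydrogens are implicit in SMILES; fill each atom to its normal valence:
  6 × C: 2 H each → 12
  4 × C (aromatic): no H
  2 × C: 3 H each → 6
  2 × O: no H
  1 × Cl: no H
  1 × N (charge +1): 2 H
  1 × N (aromatic): no H
  1 × N (charge +1): no H
  1 × O (charge -1): no H
  1 × S: 1 H
  Total hydrogens = 21.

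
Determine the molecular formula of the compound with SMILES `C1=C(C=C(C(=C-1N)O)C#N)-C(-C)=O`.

C9H8N2O2

Heavy atoms from the SMILES: 9 C, 2 N, 2 O.
Implicit hydrogens by atom environment:
  4 × C (aromatic): no H
  2 × C (aromatic): 1 H each → 2
  2 × C: no H
  1 × C: 3 H
  1 × N: 2 H
  1 × N: no H
  1 × O: 1 H
  1 × O: no H
  Total hydrogens = 8.
Molecular formula: C9H8N2O2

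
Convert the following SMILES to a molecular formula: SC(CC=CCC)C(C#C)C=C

C11H16S

Heavy atoms from the SMILES: 11 C, 1 S.
Implicit hydrogens by atom environment:
  6 × C: 1 H each → 6
  3 × C: 2 H each → 6
  1 × C: 3 H
  1 × C: no H
  1 × S: 1 H
  Total hydrogens = 16.
Molecular formula: C11H16S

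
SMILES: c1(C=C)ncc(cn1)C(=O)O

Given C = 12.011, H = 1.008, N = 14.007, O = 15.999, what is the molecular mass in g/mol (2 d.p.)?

Molecular formula: C7H6N2O2.
M = 7×12.011 + 6×1.008 + 2×14.007 + 2×15.999 = 150.14 g/mol.

150.14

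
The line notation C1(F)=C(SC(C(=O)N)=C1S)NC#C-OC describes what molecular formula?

Heavy atoms from the SMILES: 8 C, 1 F, 2 N, 2 O, 2 S.
Implicit hydrogens by atom environment:
  4 × C (aromatic): no H
  3 × C: no H
  2 × O: no H
  1 × C: 3 H
  1 × F: no H
  1 × N: 2 H
  1 × N: 1 H
  1 × S: 1 H
  1 × S (aromatic): no H
  Total hydrogens = 7.
Molecular formula: C8H7FN2O2S2

C8H7FN2O2S2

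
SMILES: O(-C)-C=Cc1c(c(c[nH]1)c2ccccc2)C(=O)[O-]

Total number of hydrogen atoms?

Hydrogens are implicit in SMILES; fill each atom to its normal valence:
  6 × C (aromatic): 1 H each → 6
  4 × C (aromatic): no H
  2 × C: 1 H each → 2
  2 × O: no H
  1 × C: 3 H
  1 × C: no H
  1 × N (aromatic): 1 H
  1 × O (charge -1): no H
  Total hydrogens = 12.

12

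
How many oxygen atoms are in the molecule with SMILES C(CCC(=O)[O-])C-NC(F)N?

2

The symbol for oxygen appears 2 times in the SMILES.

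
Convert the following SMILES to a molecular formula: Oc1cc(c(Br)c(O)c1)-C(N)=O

C7H6BrNO3

Heavy atoms from the SMILES: 1 Br, 7 C, 1 N, 3 O.
Implicit hydrogens by atom environment:
  4 × C (aromatic): no H
  2 × C (aromatic): 1 H each → 2
  2 × O: 1 H each → 2
  1 × Br: no H
  1 × C: no H
  1 × N: 2 H
  1 × O: no H
  Total hydrogens = 6.
Molecular formula: C7H6BrNO3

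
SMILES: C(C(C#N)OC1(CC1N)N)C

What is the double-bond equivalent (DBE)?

3

Molecular formula from the SMILES: C7H13N3O.
DoU = (2C + 2 + N − H − X)/2 = (2·7 + 2 + 3 − 13 − 0)/2 = 6/2 = 3.
(Structurally: 1 ring(s) + 2 π bond(s) = 3.)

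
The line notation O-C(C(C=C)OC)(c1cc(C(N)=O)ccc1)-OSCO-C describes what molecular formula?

Heavy atoms from the SMILES: 14 C, 1 N, 5 O, 1 S.
Implicit hydrogens by atom environment:
  4 × C (aromatic): 1 H each → 4
  4 × O: no H
  2 × C: 3 H each → 6
  2 × C: 2 H each → 4
  2 × C: 1 H each → 2
  2 × C: no H
  2 × C (aromatic): no H
  1 × N: 2 H
  1 × O: 1 H
  1 × S: no H
  Total hydrogens = 19.
Molecular formula: C14H19NO5S

C14H19NO5S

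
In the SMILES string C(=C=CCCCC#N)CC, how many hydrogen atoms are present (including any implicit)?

13

Hydrogens are implicit in SMILES; fill each atom to its normal valence:
  4 × C: 2 H each → 8
  2 × C: 1 H each → 2
  2 × C: no H
  1 × C: 3 H
  1 × N: no H
  Total hydrogens = 13.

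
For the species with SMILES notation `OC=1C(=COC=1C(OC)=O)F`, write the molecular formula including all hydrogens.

C6H5FO4

Heavy atoms from the SMILES: 6 C, 1 F, 4 O.
Implicit hydrogens by atom environment:
  3 × C (aromatic): no H
  2 × O: no H
  1 × C: 3 H
  1 × C (aromatic): 1 H
  1 × C: no H
  1 × F: no H
  1 × O: 1 H
  1 × O (aromatic): no H
  Total hydrogens = 5.
Molecular formula: C6H5FO4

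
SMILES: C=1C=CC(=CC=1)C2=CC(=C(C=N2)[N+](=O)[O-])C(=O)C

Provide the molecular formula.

C13H10N2O3

Heavy atoms from the SMILES: 13 C, 2 N, 3 O.
Implicit hydrogens by atom environment:
  7 × C (aromatic): 1 H each → 7
  4 × C (aromatic): no H
  2 × O: no H
  1 × C: 3 H
  1 × C: no H
  1 × N (aromatic): no H
  1 × N (charge +1): no H
  1 × O (charge -1): no H
  Total hydrogens = 10.
Molecular formula: C13H10N2O3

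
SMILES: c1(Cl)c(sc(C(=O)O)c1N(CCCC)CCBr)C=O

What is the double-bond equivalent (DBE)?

Molecular formula from the SMILES: C12H15BrClNO3S.
DoU = (2C + 2 + N − H − X)/2 = (2·12 + 2 + 1 − 15 − 2)/2 = 10/2 = 5.
(Structurally: 1 ring(s) + 4 π bond(s) = 5.)

5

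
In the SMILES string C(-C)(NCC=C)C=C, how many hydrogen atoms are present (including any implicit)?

Hydrogens are implicit in SMILES; fill each atom to its normal valence:
  3 × C: 2 H each → 6
  3 × C: 1 H each → 3
  1 × C: 3 H
  1 × N: 1 H
  Total hydrogens = 13.

13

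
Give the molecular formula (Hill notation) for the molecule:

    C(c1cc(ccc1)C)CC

C10H14

Heavy atoms from the SMILES: 10 C.
Implicit hydrogens by atom environment:
  4 × C (aromatic): 1 H each → 4
  2 × C: 3 H each → 6
  2 × C: 2 H each → 4
  2 × C (aromatic): no H
  Total hydrogens = 14.
Molecular formula: C10H14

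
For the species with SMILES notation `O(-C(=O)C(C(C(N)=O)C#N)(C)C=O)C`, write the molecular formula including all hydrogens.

C8H10N2O4

Heavy atoms from the SMILES: 8 C, 2 N, 4 O.
Implicit hydrogens by atom environment:
  4 × C: no H
  4 × O: no H
  2 × C: 3 H each → 6
  2 × C: 1 H each → 2
  1 × N: 2 H
  1 × N: no H
  Total hydrogens = 10.
Molecular formula: C8H10N2O4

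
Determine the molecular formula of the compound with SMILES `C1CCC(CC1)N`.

Heavy atoms from the SMILES: 6 C, 1 N.
Implicit hydrogens by atom environment:
  5 × C: 2 H each → 10
  1 × C: 1 H
  1 × N: 2 H
  Total hydrogens = 13.
Molecular formula: C6H13N

C6H13N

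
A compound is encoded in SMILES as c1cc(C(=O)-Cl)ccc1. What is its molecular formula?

C7H5ClO

Heavy atoms from the SMILES: 7 C, 1 Cl, 1 O.
Implicit hydrogens by atom environment:
  5 × C (aromatic): 1 H each → 5
  1 × C (aromatic): no H
  1 × C: no H
  1 × Cl: no H
  1 × O: no H
  Total hydrogens = 5.
Molecular formula: C7H5ClO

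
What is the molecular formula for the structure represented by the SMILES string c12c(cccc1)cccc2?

Heavy atoms from the SMILES: 10 C.
Implicit hydrogens by atom environment:
  8 × C (aromatic): 1 H each → 8
  2 × C (aromatic): no H
  Total hydrogens = 8.
Molecular formula: C10H8

C10H8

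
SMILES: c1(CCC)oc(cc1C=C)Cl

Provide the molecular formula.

Heavy atoms from the SMILES: 9 C, 1 Cl, 1 O.
Implicit hydrogens by atom environment:
  3 × C: 2 H each → 6
  3 × C (aromatic): no H
  1 × C: 3 H
  1 × C (aromatic): 1 H
  1 × C: 1 H
  1 × Cl: no H
  1 × O (aromatic): no H
  Total hydrogens = 11.
Molecular formula: C9H11ClO

C9H11ClO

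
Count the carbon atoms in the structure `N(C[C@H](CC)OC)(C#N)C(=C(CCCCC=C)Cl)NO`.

The symbol for carbon appears 14 times in the SMILES. (Cl is a single chlorine, not C + l.)

14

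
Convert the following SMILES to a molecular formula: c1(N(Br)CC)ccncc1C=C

Heavy atoms from the SMILES: 1 Br, 9 C, 2 N.
Implicit hydrogens by atom environment:
  3 × C (aromatic): 1 H each → 3
  2 × C: 2 H each → 4
  2 × C (aromatic): no H
  1 × Br: no H
  1 × C: 3 H
  1 × C: 1 H
  1 × N (aromatic): no H
  1 × N: no H
  Total hydrogens = 11.
Molecular formula: C9H11BrN2

C9H11BrN2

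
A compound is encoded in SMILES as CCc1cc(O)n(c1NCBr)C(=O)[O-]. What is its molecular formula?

Heavy atoms from the SMILES: 1 Br, 8 C, 2 N, 3 O.
Implicit hydrogens by atom environment:
  3 × C (aromatic): no H
  2 × C: 2 H each → 4
  1 × Br: no H
  1 × C: 3 H
  1 × C (aromatic): 1 H
  1 × C: no H
  1 × N: 1 H
  1 × N (aromatic): no H
  1 × O: 1 H
  1 × O: no H
  1 × O (charge -1): no H
  Total hydrogens = 10.
Net charge -1.
Molecular formula: C8H10BrN2O3-

C8H10BrN2O3-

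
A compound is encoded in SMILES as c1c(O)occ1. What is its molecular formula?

Heavy atoms from the SMILES: 4 C, 2 O.
Implicit hydrogens by atom environment:
  3 × C (aromatic): 1 H each → 3
  1 × C (aromatic): no H
  1 × O: 1 H
  1 × O (aromatic): no H
  Total hydrogens = 4.
Molecular formula: C4H4O2

C4H4O2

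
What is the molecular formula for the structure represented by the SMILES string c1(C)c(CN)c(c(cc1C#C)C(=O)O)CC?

C13H15NO2

Heavy atoms from the SMILES: 13 C, 1 N, 2 O.
Implicit hydrogens by atom environment:
  5 × C (aromatic): no H
  2 × C: 3 H each → 6
  2 × C: 2 H each → 4
  2 × C: no H
  1 × C (aromatic): 1 H
  1 × C: 1 H
  1 × N: 2 H
  1 × O: 1 H
  1 × O: no H
  Total hydrogens = 15.
Molecular formula: C13H15NO2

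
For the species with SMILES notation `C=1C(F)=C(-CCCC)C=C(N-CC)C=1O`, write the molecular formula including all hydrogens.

C12H18FNO

Heavy atoms from the SMILES: 12 C, 1 F, 1 N, 1 O.
Implicit hydrogens by atom environment:
  4 × C: 2 H each → 8
  4 × C (aromatic): no H
  2 × C: 3 H each → 6
  2 × C (aromatic): 1 H each → 2
  1 × F: no H
  1 × N: 1 H
  1 × O: 1 H
  Total hydrogens = 18.
Molecular formula: C12H18FNO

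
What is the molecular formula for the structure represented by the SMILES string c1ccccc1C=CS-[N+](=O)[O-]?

Heavy atoms from the SMILES: 8 C, 1 N, 2 O, 1 S.
Implicit hydrogens by atom environment:
  5 × C (aromatic): 1 H each → 5
  2 × C: 1 H each → 2
  1 × C (aromatic): no H
  1 × N (charge +1): no H
  1 × O: no H
  1 × O (charge -1): no H
  1 × S: no H
  Total hydrogens = 7.
Molecular formula: C8H7NO2S

C8H7NO2S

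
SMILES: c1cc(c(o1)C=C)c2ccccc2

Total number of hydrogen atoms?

10

Hydrogens are implicit in SMILES; fill each atom to its normal valence:
  7 × C (aromatic): 1 H each → 7
  3 × C (aromatic): no H
  1 × C: 2 H
  1 × C: 1 H
  1 × O (aromatic): no H
  Total hydrogens = 10.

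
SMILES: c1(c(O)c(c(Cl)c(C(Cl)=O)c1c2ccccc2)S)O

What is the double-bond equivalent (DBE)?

Molecular formula from the SMILES: C13H8Cl2O3S.
DoU = (2C + 2 + N − H − X)/2 = (2·13 + 2 + 0 − 8 − 2)/2 = 18/2 = 9.
(Structurally: 2 ring(s) + 7 π bond(s) = 9.)

9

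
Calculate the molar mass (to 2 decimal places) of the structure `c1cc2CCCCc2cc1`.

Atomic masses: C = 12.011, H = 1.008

132.21

Molecular formula: C10H12.
M = 10×12.011 + 12×1.008 = 132.21 g/mol.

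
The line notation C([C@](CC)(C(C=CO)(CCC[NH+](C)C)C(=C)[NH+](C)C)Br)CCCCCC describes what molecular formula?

Heavy atoms from the SMILES: 1 Br, 22 C, 2 N, 1 O.
Implicit hydrogens by atom environment:
  11 × C: 2 H each → 22
  6 × C: 3 H each → 18
  3 × C: no H
  2 × C: 1 H each → 2
  2 × N (charge +1): 1 H each → 2
  1 × Br: no H
  1 × O: 1 H
  Total hydrogens = 45.
Net charge +2.
Molecular formula: [C22H45BrN2O]2+

[C22H45BrN2O]2+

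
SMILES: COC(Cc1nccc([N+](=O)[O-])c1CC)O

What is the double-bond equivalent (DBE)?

5

Molecular formula from the SMILES: C10H14N2O4.
DoU = (2C + 2 + N − H − X)/2 = (2·10 + 2 + 2 − 14 − 0)/2 = 10/2 = 5.
(Structurally: 1 ring(s) + 4 π bond(s) = 5.)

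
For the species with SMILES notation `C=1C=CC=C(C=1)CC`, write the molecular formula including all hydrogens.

Heavy atoms from the SMILES: 8 C.
Implicit hydrogens by atom environment:
  5 × C (aromatic): 1 H each → 5
  1 × C: 3 H
  1 × C: 2 H
  1 × C (aromatic): no H
  Total hydrogens = 10.
Molecular formula: C8H10

C8H10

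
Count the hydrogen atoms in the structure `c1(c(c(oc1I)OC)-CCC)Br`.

Hydrogens are implicit in SMILES; fill each atom to its normal valence:
  4 × C (aromatic): no H
  2 × C: 3 H each → 6
  2 × C: 2 H each → 4
  1 × Br: no H
  1 × I: no H
  1 × O (aromatic): no H
  1 × O: no H
  Total hydrogens = 10.

10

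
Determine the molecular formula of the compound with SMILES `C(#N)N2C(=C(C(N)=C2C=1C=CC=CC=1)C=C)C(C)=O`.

C15H13N3O

Heavy atoms from the SMILES: 15 C, 3 N, 1 O.
Implicit hydrogens by atom environment:
  5 × C (aromatic): 1 H each → 5
  5 × C (aromatic): no H
  2 × C: no H
  1 × C: 3 H
  1 × C: 2 H
  1 × C: 1 H
  1 × N: 2 H
  1 × N (aromatic): no H
  1 × N: no H
  1 × O: no H
  Total hydrogens = 13.
Molecular formula: C15H13N3O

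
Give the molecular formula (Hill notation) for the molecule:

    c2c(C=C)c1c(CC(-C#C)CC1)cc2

C14H14

Heavy atoms from the SMILES: 14 C.
Implicit hydrogens by atom environment:
  4 × C: 2 H each → 8
  3 × C (aromatic): 1 H each → 3
  3 × C: 1 H each → 3
  3 × C (aromatic): no H
  1 × C: no H
  Total hydrogens = 14.
Molecular formula: C14H14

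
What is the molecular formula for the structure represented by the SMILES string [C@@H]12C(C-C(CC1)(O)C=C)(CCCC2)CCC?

Heavy atoms from the SMILES: 15 C, 1 O.
Implicit hydrogens by atom environment:
  10 × C: 2 H each → 20
  2 × C: 1 H each → 2
  2 × C: no H
  1 × C: 3 H
  1 × O: 1 H
  Total hydrogens = 26.
Molecular formula: C15H26O

C15H26O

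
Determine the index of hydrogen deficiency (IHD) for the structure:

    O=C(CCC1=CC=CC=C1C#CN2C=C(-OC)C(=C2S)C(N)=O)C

11

Molecular formula from the SMILES: C18H18N2O3S.
DoU = (2C + 2 + N − H − X)/2 = (2·18 + 2 + 2 − 18 − 0)/2 = 22/2 = 11.
(Structurally: 2 ring(s) + 9 π bond(s) = 11.)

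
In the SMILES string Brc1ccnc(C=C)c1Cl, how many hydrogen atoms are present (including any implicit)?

Hydrogens are implicit in SMILES; fill each atom to its normal valence:
  3 × C (aromatic): no H
  2 × C (aromatic): 1 H each → 2
  1 × Br: no H
  1 × C: 2 H
  1 × C: 1 H
  1 × Cl: no H
  1 × N (aromatic): no H
  Total hydrogens = 5.

5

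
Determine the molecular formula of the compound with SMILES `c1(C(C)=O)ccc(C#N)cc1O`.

C9H7NO2

Heavy atoms from the SMILES: 9 C, 1 N, 2 O.
Implicit hydrogens by atom environment:
  3 × C (aromatic): 1 H each → 3
  3 × C (aromatic): no H
  2 × C: no H
  1 × C: 3 H
  1 × N: no H
  1 × O: 1 H
  1 × O: no H
  Total hydrogens = 7.
Molecular formula: C9H7NO2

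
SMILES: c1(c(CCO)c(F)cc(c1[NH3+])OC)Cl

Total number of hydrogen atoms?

12

Hydrogens are implicit in SMILES; fill each atom to its normal valence:
  5 × C (aromatic): no H
  2 × C: 2 H each → 4
  1 × C: 3 H
  1 × C (aromatic): 1 H
  1 × Cl: no H
  1 × F: no H
  1 × N (charge +1): 3 H
  1 × O: 1 H
  1 × O: no H
  Total hydrogens = 12.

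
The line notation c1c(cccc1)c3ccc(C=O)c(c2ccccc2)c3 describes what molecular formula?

Heavy atoms from the SMILES: 19 C, 1 O.
Implicit hydrogens by atom environment:
  13 × C (aromatic): 1 H each → 13
  5 × C (aromatic): no H
  1 × C: 1 H
  1 × O: no H
  Total hydrogens = 14.
Molecular formula: C19H14O

C19H14O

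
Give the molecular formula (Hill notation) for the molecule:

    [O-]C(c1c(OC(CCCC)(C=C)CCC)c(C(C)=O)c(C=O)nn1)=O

C18H23N2O5-

Heavy atoms from the SMILES: 18 C, 2 N, 5 O.
Implicit hydrogens by atom environment:
  6 × C: 2 H each → 12
  4 × C (aromatic): no H
  4 × O: no H
  3 × C: 3 H each → 9
  3 × C: no H
  2 × C: 1 H each → 2
  2 × N (aromatic): no H
  1 × O (charge -1): no H
  Total hydrogens = 23.
Net charge -1.
Molecular formula: C18H23N2O5-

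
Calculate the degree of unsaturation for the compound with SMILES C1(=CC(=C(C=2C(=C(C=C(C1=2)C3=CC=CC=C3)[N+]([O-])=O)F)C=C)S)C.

13

Molecular formula from the SMILES: C19H14FNO2S.
DoU = (2C + 2 + N − H − X)/2 = (2·19 + 2 + 1 − 14 − 1)/2 = 26/2 = 13.
(Structurally: 3 ring(s) + 10 π bond(s) = 13.)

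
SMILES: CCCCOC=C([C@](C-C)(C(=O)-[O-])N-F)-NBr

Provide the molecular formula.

Heavy atoms from the SMILES: 1 Br, 10 C, 1 F, 2 N, 3 O.
Implicit hydrogens by atom environment:
  4 × C: 2 H each → 8
  3 × C: no H
  2 × C: 3 H each → 6
  2 × N: 1 H each → 2
  2 × O: no H
  1 × Br: no H
  1 × C: 1 H
  1 × F: no H
  1 × O (charge -1): no H
  Total hydrogens = 17.
Net charge -1.
Molecular formula: C10H17BrFN2O3-

C10H17BrFN2O3-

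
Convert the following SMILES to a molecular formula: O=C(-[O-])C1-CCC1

C5H7O2-

Heavy atoms from the SMILES: 5 C, 2 O.
Implicit hydrogens by atom environment:
  3 × C: 2 H each → 6
  1 × C: 1 H
  1 × C: no H
  1 × O: no H
  1 × O (charge -1): no H
  Total hydrogens = 7.
Net charge -1.
Molecular formula: C5H7O2-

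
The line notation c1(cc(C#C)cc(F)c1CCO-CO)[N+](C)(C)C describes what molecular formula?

C14H19FNO2+

Heavy atoms from the SMILES: 14 C, 1 F, 1 N, 2 O.
Implicit hydrogens by atom environment:
  4 × C (aromatic): no H
  3 × C: 3 H each → 9
  3 × C: 2 H each → 6
  2 × C (aromatic): 1 H each → 2
  1 × C: 1 H
  1 × C: no H
  1 × F: no H
  1 × N (charge +1): no H
  1 × O: 1 H
  1 × O: no H
  Total hydrogens = 19.
Net charge +1.
Molecular formula: C14H19FNO2+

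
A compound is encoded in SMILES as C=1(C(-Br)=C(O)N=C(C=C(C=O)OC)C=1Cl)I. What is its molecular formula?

C9H6BrClINO3

Heavy atoms from the SMILES: 1 Br, 9 C, 1 Cl, 1 I, 1 N, 3 O.
Implicit hydrogens by atom environment:
  5 × C (aromatic): no H
  2 × C: 1 H each → 2
  2 × O: no H
  1 × Br: no H
  1 × C: 3 H
  1 × C: no H
  1 × Cl: no H
  1 × I: no H
  1 × N (aromatic): no H
  1 × O: 1 H
  Total hydrogens = 6.
Molecular formula: C9H6BrClINO3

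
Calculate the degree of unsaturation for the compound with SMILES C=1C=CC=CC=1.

Molecular formula from the SMILES: C6H6.
DoU = (2C + 2 + N − H − X)/2 = (2·6 + 2 + 0 − 6 − 0)/2 = 8/2 = 4.
(Structurally: 1 ring(s) + 3 π bond(s) = 4.)

4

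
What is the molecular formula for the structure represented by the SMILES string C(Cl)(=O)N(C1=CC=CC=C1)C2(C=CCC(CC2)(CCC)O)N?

C17H23ClN2O2

Heavy atoms from the SMILES: 17 C, 1 Cl, 2 N, 2 O.
Implicit hydrogens by atom environment:
  5 × C: 2 H each → 10
  5 × C (aromatic): 1 H each → 5
  3 × C: no H
  2 × C: 1 H each → 2
  1 × C: 3 H
  1 × C (aromatic): no H
  1 × Cl: no H
  1 × N: 2 H
  1 × N: no H
  1 × O: 1 H
  1 × O: no H
  Total hydrogens = 23.
Molecular formula: C17H23ClN2O2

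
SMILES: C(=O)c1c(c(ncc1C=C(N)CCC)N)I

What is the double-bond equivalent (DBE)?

6

Molecular formula from the SMILES: C11H14IN3O.
DoU = (2C + 2 + N − H − X)/2 = (2·11 + 2 + 3 − 14 − 1)/2 = 12/2 = 6.
(Structurally: 1 ring(s) + 5 π bond(s) = 6.)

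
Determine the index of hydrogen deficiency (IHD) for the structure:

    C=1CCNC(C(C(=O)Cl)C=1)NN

3

Molecular formula from the SMILES: C7H12ClN3O.
DoU = (2C + 2 + N − H − X)/2 = (2·7 + 2 + 3 − 12 − 1)/2 = 6/2 = 3.
(Structurally: 1 ring(s) + 2 π bond(s) = 3.)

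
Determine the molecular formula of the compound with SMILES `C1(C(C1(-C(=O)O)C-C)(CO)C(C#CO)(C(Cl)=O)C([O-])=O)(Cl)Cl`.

C12H10Cl3O7-

Heavy atoms from the SMILES: 12 C, 3 Cl, 7 O.
Implicit hydrogens by atom environment:
  9 × C: no H
  3 × Cl: no H
  3 × O: 1 H each → 3
  3 × O: no H
  2 × C: 2 H each → 4
  1 × C: 3 H
  1 × O (charge -1): no H
  Total hydrogens = 10.
Net charge -1.
Molecular formula: C12H10Cl3O7-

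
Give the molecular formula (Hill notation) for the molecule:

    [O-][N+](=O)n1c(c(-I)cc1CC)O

C6H7IN2O3

Heavy atoms from the SMILES: 6 C, 1 I, 2 N, 3 O.
Implicit hydrogens by atom environment:
  3 × C (aromatic): no H
  1 × C: 3 H
  1 × C: 2 H
  1 × C (aromatic): 1 H
  1 × I: no H
  1 × N (aromatic): no H
  1 × N (charge +1): no H
  1 × O: 1 H
  1 × O: no H
  1 × O (charge -1): no H
  Total hydrogens = 7.
Molecular formula: C6H7IN2O3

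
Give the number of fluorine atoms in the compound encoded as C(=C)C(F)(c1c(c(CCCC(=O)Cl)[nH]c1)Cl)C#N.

1

The symbol for fluorine appears 1 time in the SMILES.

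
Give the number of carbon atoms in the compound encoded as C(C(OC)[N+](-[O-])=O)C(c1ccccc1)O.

10

The symbol for carbon appears 10 times in the SMILES. Lowercase c denotes aromatic carbon and counts toward C.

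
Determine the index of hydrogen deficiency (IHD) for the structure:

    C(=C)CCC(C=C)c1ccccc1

Molecular formula from the SMILES: C13H16.
DoU = (2C + 2 + N − H − X)/2 = (2·13 + 2 + 0 − 16 − 0)/2 = 12/2 = 6.
(Structurally: 1 ring(s) + 5 π bond(s) = 6.)

6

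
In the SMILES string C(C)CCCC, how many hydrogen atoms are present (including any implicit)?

Hydrogens are implicit in SMILES; fill each atom to its normal valence:
  4 × C: 2 H each → 8
  2 × C: 3 H each → 6
  Total hydrogens = 14.

14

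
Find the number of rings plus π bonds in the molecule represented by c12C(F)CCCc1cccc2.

5

Molecular formula from the SMILES: C10H11F.
DoU = (2C + 2 + N − H − X)/2 = (2·10 + 2 + 0 − 11 − 1)/2 = 10/2 = 5.
(Structurally: 2 ring(s) + 3 π bond(s) = 5.)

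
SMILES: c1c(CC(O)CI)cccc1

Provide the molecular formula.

C9H11IO

Heavy atoms from the SMILES: 9 C, 1 I, 1 O.
Implicit hydrogens by atom environment:
  5 × C (aromatic): 1 H each → 5
  2 × C: 2 H each → 4
  1 × C: 1 H
  1 × C (aromatic): no H
  1 × I: no H
  1 × O: 1 H
  Total hydrogens = 11.
Molecular formula: C9H11IO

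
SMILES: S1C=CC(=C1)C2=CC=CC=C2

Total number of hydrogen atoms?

Hydrogens are implicit in SMILES; fill each atom to its normal valence:
  8 × C (aromatic): 1 H each → 8
  2 × C (aromatic): no H
  1 × S (aromatic): no H
  Total hydrogens = 8.

8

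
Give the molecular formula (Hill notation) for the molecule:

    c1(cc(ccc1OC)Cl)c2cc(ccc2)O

Heavy atoms from the SMILES: 13 C, 1 Cl, 2 O.
Implicit hydrogens by atom environment:
  7 × C (aromatic): 1 H each → 7
  5 × C (aromatic): no H
  1 × C: 3 H
  1 × Cl: no H
  1 × O: 1 H
  1 × O: no H
  Total hydrogens = 11.
Molecular formula: C13H11ClO2

C13H11ClO2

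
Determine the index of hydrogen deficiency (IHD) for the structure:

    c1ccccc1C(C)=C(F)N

5

Molecular formula from the SMILES: C9H10FN.
DoU = (2C + 2 + N − H − X)/2 = (2·9 + 2 + 1 − 10 − 1)/2 = 10/2 = 5.
(Structurally: 1 ring(s) + 4 π bond(s) = 5.)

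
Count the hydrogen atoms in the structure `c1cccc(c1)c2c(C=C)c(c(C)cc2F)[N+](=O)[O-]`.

12

Hydrogens are implicit in SMILES; fill each atom to its normal valence:
  6 × C (aromatic): 1 H each → 6
  6 × C (aromatic): no H
  1 × C: 3 H
  1 × C: 2 H
  1 × C: 1 H
  1 × F: no H
  1 × N (charge +1): no H
  1 × O: no H
  1 × O (charge -1): no H
  Total hydrogens = 12.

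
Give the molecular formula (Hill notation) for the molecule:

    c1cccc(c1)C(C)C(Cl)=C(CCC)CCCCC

Heavy atoms from the SMILES: 18 C, 1 Cl.
Implicit hydrogens by atom environment:
  6 × C: 2 H each → 12
  5 × C (aromatic): 1 H each → 5
  3 × C: 3 H each → 9
  2 × C: no H
  1 × C: 1 H
  1 × C (aromatic): no H
  1 × Cl: no H
  Total hydrogens = 27.
Molecular formula: C18H27Cl

C18H27Cl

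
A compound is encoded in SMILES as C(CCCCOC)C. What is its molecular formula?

Heavy atoms from the SMILES: 7 C, 1 O.
Implicit hydrogens by atom environment:
  5 × C: 2 H each → 10
  2 × C: 3 H each → 6
  1 × O: no H
  Total hydrogens = 16.
Molecular formula: C7H16O

C7H16O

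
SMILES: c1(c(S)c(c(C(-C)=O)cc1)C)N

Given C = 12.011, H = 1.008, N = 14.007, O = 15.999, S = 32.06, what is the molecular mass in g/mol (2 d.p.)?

181.25

Molecular formula: C9H11NOS.
M = 9×12.011 + 11×1.008 + 1×14.007 + 1×15.999 + 1×32.06 = 181.25 g/mol.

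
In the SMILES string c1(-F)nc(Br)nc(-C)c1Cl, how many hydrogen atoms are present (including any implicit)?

Hydrogens are implicit in SMILES; fill each atom to its normal valence:
  4 × C (aromatic): no H
  2 × N (aromatic): no H
  1 × Br: no H
  1 × C: 3 H
  1 × Cl: no H
  1 × F: no H
  Total hydrogens = 3.

3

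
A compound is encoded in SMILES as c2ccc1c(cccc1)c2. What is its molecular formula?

Heavy atoms from the SMILES: 10 C.
Implicit hydrogens by atom environment:
  8 × C (aromatic): 1 H each → 8
  2 × C (aromatic): no H
  Total hydrogens = 8.
Molecular formula: C10H8

C10H8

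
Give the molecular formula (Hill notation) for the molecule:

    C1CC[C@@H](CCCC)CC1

Heavy atoms from the SMILES: 10 C.
Implicit hydrogens by atom environment:
  8 × C: 2 H each → 16
  1 × C: 3 H
  1 × C: 1 H
  Total hydrogens = 20.
Molecular formula: C10H20

C10H20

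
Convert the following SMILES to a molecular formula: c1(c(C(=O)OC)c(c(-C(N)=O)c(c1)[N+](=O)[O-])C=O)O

C10H8N2O7

Heavy atoms from the SMILES: 10 C, 2 N, 7 O.
Implicit hydrogens by atom environment:
  5 × C (aromatic): no H
  5 × O: no H
  2 × C: no H
  1 × C: 3 H
  1 × C (aromatic): 1 H
  1 × C: 1 H
  1 × N: 2 H
  1 × N (charge +1): no H
  1 × O: 1 H
  1 × O (charge -1): no H
  Total hydrogens = 8.
Molecular formula: C10H8N2O7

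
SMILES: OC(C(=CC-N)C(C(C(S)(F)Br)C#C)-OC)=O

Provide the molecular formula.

C10H13BrFNO3S

Heavy atoms from the SMILES: 1 Br, 10 C, 1 F, 1 N, 3 O, 1 S.
Implicit hydrogens by atom environment:
  4 × C: 1 H each → 4
  4 × C: no H
  2 × O: no H
  1 × Br: no H
  1 × C: 3 H
  1 × C: 2 H
  1 × F: no H
  1 × N: 2 H
  1 × O: 1 H
  1 × S: 1 H
  Total hydrogens = 13.
Molecular formula: C10H13BrFNO3S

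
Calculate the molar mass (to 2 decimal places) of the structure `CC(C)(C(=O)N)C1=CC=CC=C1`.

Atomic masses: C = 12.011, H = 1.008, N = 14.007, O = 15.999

Molecular formula: C10H13NO.
M = 10×12.011 + 13×1.008 + 1×14.007 + 1×15.999 = 163.22 g/mol.

163.22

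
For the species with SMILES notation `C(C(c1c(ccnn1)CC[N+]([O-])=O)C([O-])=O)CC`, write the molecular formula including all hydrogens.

Heavy atoms from the SMILES: 11 C, 3 N, 4 O.
Implicit hydrogens by atom environment:
  4 × C: 2 H each → 8
  2 × C (aromatic): 1 H each → 2
  2 × C (aromatic): no H
  2 × N (aromatic): no H
  2 × O: no H
  2 × O (charge -1): no H
  1 × C: 3 H
  1 × C: 1 H
  1 × C: no H
  1 × N (charge +1): no H
  Total hydrogens = 14.
Net charge -1.
Molecular formula: C11H14N3O4-

C11H14N3O4-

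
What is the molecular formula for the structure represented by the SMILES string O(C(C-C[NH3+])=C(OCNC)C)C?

Heavy atoms from the SMILES: 8 C, 2 N, 2 O.
Implicit hydrogens by atom environment:
  3 × C: 3 H each → 9
  3 × C: 2 H each → 6
  2 × C: no H
  2 × O: no H
  1 × N (charge +1): 3 H
  1 × N: 1 H
  Total hydrogens = 19.
Net charge +1.
Molecular formula: C8H19N2O2+

C8H19N2O2+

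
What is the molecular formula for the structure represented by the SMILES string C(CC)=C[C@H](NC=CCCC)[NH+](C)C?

C12H25N2+

Heavy atoms from the SMILES: 12 C, 2 N.
Implicit hydrogens by atom environment:
  5 × C: 1 H each → 5
  4 × C: 3 H each → 12
  3 × C: 2 H each → 6
  1 × N: 1 H
  1 × N (charge +1): 1 H
  Total hydrogens = 25.
Net charge +1.
Molecular formula: C12H25N2+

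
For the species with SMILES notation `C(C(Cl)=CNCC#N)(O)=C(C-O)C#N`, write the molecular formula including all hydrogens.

Heavy atoms from the SMILES: 8 C, 1 Cl, 3 N, 2 O.
Implicit hydrogens by atom environment:
  5 × C: no H
  2 × C: 2 H each → 4
  2 × N: no H
  2 × O: 1 H each → 2
  1 × C: 1 H
  1 × Cl: no H
  1 × N: 1 H
  Total hydrogens = 8.
Molecular formula: C8H8ClN3O2

C8H8ClN3O2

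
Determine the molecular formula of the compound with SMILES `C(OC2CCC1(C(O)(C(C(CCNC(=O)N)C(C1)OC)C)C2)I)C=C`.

Heavy atoms from the SMILES: 18 C, 1 I, 2 N, 4 O.
Implicit hydrogens by atom environment:
  8 × C: 2 H each → 16
  5 × C: 1 H each → 5
  3 × C: no H
  3 × O: no H
  2 × C: 3 H each → 6
  1 × I: no H
  1 × N: 2 H
  1 × N: 1 H
  1 × O: 1 H
  Total hydrogens = 31.
Molecular formula: C18H31IN2O4

C18H31IN2O4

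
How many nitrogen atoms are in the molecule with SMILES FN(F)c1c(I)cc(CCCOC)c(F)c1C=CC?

1

The symbol for nitrogen appears 1 time in the SMILES.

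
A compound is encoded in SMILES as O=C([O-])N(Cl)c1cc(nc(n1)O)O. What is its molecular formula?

Heavy atoms from the SMILES: 5 C, 1 Cl, 3 N, 4 O.
Implicit hydrogens by atom environment:
  3 × C (aromatic): no H
  2 × N (aromatic): no H
  2 × O: 1 H each → 2
  1 × C (aromatic): 1 H
  1 × C: no H
  1 × Cl: no H
  1 × N: no H
  1 × O: no H
  1 × O (charge -1): no H
  Total hydrogens = 3.
Net charge -1.
Molecular formula: C5H3ClN3O4-

C5H3ClN3O4-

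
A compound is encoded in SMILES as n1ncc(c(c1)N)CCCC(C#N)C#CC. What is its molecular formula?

Heavy atoms from the SMILES: 12 C, 4 N.
Implicit hydrogens by atom environment:
  3 × C: 2 H each → 6
  3 × C: no H
  2 × C (aromatic): 1 H each → 2
  2 × C (aromatic): no H
  2 × N (aromatic): no H
  1 × C: 3 H
  1 × C: 1 H
  1 × N: 2 H
  1 × N: no H
  Total hydrogens = 14.
Molecular formula: C12H14N4

C12H14N4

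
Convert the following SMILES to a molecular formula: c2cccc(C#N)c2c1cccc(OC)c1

C14H11NO

Heavy atoms from the SMILES: 14 C, 1 N, 1 O.
Implicit hydrogens by atom environment:
  8 × C (aromatic): 1 H each → 8
  4 × C (aromatic): no H
  1 × C: 3 H
  1 × C: no H
  1 × N: no H
  1 × O: no H
  Total hydrogens = 11.
Molecular formula: C14H11NO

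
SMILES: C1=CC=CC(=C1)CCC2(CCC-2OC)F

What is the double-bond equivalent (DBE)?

5

Molecular formula from the SMILES: C13H17FO.
DoU = (2C + 2 + N − H − X)/2 = (2·13 + 2 + 0 − 17 − 1)/2 = 10/2 = 5.
(Structurally: 2 ring(s) + 3 π bond(s) = 5.)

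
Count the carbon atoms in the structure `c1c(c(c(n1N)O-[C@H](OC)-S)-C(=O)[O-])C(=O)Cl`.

8

The symbol for carbon appears 8 times in the SMILES. Lowercase c denotes aromatic carbon and counts toward C.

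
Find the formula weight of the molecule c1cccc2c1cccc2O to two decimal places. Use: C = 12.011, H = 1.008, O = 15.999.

Molecular formula: C10H8O.
M = 10×12.011 + 8×1.008 + 1×15.999 = 144.17 g/mol.

144.17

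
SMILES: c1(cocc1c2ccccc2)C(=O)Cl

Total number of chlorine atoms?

1

The symbol for chlorine appears 1 time in the SMILES.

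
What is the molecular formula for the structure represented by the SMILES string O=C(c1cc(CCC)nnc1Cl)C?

Heavy atoms from the SMILES: 9 C, 1 Cl, 2 N, 1 O.
Implicit hydrogens by atom environment:
  3 × C (aromatic): no H
  2 × C: 3 H each → 6
  2 × C: 2 H each → 4
  2 × N (aromatic): no H
  1 × C (aromatic): 1 H
  1 × C: no H
  1 × Cl: no H
  1 × O: no H
  Total hydrogens = 11.
Molecular formula: C9H11ClN2O

C9H11ClN2O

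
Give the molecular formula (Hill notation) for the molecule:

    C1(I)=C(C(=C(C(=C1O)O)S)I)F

Heavy atoms from the SMILES: 6 C, 1 F, 2 I, 2 O, 1 S.
Implicit hydrogens by atom environment:
  6 × C (aromatic): no H
  2 × I: no H
  2 × O: 1 H each → 2
  1 × F: no H
  1 × S: 1 H
  Total hydrogens = 3.
Molecular formula: C6H3FI2O2S

C6H3FI2O2S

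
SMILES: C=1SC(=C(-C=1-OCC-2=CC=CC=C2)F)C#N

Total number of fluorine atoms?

The symbol for fluorine appears 1 time in the SMILES.

1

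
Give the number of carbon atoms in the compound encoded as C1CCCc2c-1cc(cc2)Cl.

The symbol for carbon appears 10 times in the SMILES. Lowercase c denotes aromatic carbon and counts toward C.

10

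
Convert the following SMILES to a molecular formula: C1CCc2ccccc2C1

Heavy atoms from the SMILES: 10 C.
Implicit hydrogens by atom environment:
  4 × C: 2 H each → 8
  4 × C (aromatic): 1 H each → 4
  2 × C (aromatic): no H
  Total hydrogens = 12.
Molecular formula: C10H12

C10H12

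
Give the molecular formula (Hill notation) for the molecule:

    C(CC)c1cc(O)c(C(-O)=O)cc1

C10H12O3

Heavy atoms from the SMILES: 10 C, 3 O.
Implicit hydrogens by atom environment:
  3 × C (aromatic): 1 H each → 3
  3 × C (aromatic): no H
  2 × C: 2 H each → 4
  2 × O: 1 H each → 2
  1 × C: 3 H
  1 × C: no H
  1 × O: no H
  Total hydrogens = 12.
Molecular formula: C10H12O3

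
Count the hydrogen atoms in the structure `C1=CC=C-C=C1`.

6

Hydrogens are implicit in SMILES; fill each atom to its normal valence:
  6 × C (aromatic): 1 H each → 6
  Total hydrogens = 6.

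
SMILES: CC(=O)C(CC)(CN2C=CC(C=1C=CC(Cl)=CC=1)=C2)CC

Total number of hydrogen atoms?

22

Hydrogens are implicit in SMILES; fill each atom to its normal valence:
  7 × C (aromatic): 1 H each → 7
  3 × C: 3 H each → 9
  3 × C: 2 H each → 6
  3 × C (aromatic): no H
  2 × C: no H
  1 × Cl: no H
  1 × N (aromatic): no H
  1 × O: no H
  Total hydrogens = 22.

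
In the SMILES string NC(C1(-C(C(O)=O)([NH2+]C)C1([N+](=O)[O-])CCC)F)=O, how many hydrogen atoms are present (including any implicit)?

15

Hydrogens are implicit in SMILES; fill each atom to its normal valence:
  5 × C: no H
  3 × O: no H
  2 × C: 3 H each → 6
  2 × C: 2 H each → 4
  1 × F: no H
  1 × N (charge +1): 2 H
  1 × N: 2 H
  1 × N (charge +1): no H
  1 × O: 1 H
  1 × O (charge -1): no H
  Total hydrogens = 15.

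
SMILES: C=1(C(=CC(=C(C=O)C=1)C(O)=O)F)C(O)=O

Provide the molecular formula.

Heavy atoms from the SMILES: 9 C, 1 F, 5 O.
Implicit hydrogens by atom environment:
  4 × C (aromatic): no H
  3 × O: no H
  2 × C (aromatic): 1 H each → 2
  2 × C: no H
  2 × O: 1 H each → 2
  1 × C: 1 H
  1 × F: no H
  Total hydrogens = 5.
Molecular formula: C9H5FO5

C9H5FO5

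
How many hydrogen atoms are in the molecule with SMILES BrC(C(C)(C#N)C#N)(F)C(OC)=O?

Hydrogens are implicit in SMILES; fill each atom to its normal valence:
  5 × C: no H
  2 × C: 3 H each → 6
  2 × N: no H
  2 × O: no H
  1 × Br: no H
  1 × F: no H
  Total hydrogens = 6.

6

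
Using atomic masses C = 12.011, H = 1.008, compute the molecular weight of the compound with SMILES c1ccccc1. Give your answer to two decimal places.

Molecular formula: C6H6.
M = 6×12.011 + 6×1.008 = 78.11 g/mol.

78.11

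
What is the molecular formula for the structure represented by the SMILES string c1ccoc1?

C4H4O

Heavy atoms from the SMILES: 4 C, 1 O.
Implicit hydrogens by atom environment:
  4 × C (aromatic): 1 H each → 4
  1 × O (aromatic): no H
  Total hydrogens = 4.
Molecular formula: C4H4O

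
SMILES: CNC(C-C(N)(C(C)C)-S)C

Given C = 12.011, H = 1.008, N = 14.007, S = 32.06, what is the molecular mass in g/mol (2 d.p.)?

176.32

Molecular formula: C8H20N2S.
M = 8×12.011 + 20×1.008 + 2×14.007 + 1×32.06 = 176.32 g/mol.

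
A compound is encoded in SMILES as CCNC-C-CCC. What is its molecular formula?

Heavy atoms from the SMILES: 7 C, 1 N.
Implicit hydrogens by atom environment:
  5 × C: 2 H each → 10
  2 × C: 3 H each → 6
  1 × N: 1 H
  Total hydrogens = 17.
Molecular formula: C7H17N

C7H17N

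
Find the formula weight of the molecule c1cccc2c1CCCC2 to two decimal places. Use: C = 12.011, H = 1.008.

132.21

Molecular formula: C10H12.
M = 10×12.011 + 12×1.008 = 132.21 g/mol.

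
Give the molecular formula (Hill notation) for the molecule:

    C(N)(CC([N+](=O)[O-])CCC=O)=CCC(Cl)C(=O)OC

C11H17ClN2O5

Heavy atoms from the SMILES: 11 C, 1 Cl, 2 N, 5 O.
Implicit hydrogens by atom environment:
  4 × C: 2 H each → 8
  4 × C: 1 H each → 4
  4 × O: no H
  2 × C: no H
  1 × C: 3 H
  1 × Cl: no H
  1 × N: 2 H
  1 × N (charge +1): no H
  1 × O (charge -1): no H
  Total hydrogens = 17.
Molecular formula: C11H17ClN2O5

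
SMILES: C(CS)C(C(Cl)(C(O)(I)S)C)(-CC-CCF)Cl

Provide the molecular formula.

Heavy atoms from the SMILES: 10 C, 2 Cl, 1 F, 1 I, 1 O, 2 S.
Implicit hydrogens by atom environment:
  6 × C: 2 H each → 12
  3 × C: no H
  2 × Cl: no H
  2 × S: 1 H each → 2
  1 × C: 3 H
  1 × F: no H
  1 × I: no H
  1 × O: 1 H
  Total hydrogens = 18.
Molecular formula: C10H18Cl2FIOS2

C10H18Cl2FIOS2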